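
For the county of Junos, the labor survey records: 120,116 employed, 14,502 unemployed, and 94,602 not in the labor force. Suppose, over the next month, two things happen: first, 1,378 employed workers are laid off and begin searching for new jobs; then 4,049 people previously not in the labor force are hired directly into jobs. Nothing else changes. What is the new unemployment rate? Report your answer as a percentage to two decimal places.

Initially, labor force = 120,116 + 14,502 = 134,618, so u = 14,502/134,618 = 10.77%.
After the first change, employed falls and unemployed rises by 1,378; labor force unchanged → E = 118,738, U = 15,880, labor force = 134,618.
After the second change, employed and labor force both rise by 4,049; unemployed unchanged → E = 122,787, U = 15,880, labor force = 138,667.
New unemployment rate = 15,880 / 138,667 = 11.45%.

New unemployment rate ≈ 11.45%.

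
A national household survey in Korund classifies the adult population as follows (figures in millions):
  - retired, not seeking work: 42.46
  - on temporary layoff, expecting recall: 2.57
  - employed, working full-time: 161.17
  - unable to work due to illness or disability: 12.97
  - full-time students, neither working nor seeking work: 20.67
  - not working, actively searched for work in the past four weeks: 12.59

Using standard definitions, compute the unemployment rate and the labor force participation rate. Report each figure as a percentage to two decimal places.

Unemployment rate ≈ 8.60%; labor force participation rate ≈ 69.85%.

Employed = 161.17 million.
Unemployed = 2.57 + 12.59 = 15.16 million (jobless and actively searching, or on temporary layoff).
Labor force = 161.17 + 15.16 = 176.33 million.
Not in labor force = 42.46 + 12.97 + 20.67 = 76.10 million (those not working and not actively searching are outside the labor force).
Civilian working-age population = 176.33 + 76.10 = 252.43 million.
Unemployment rate = 15.16 / 176.33 = 8.60%.
Labor force participation rate = 176.33 / 252.43 = 69.85%.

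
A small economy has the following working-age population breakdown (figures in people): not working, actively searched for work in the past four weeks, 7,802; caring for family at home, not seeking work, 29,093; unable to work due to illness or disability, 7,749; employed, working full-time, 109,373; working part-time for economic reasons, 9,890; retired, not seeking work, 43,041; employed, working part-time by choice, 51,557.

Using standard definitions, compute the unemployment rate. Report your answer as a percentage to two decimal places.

Employed = 109,373 + 9,890 + 51,557 = 170,820 (anyone who worked, including part-time for economic reasons, counts as employed).
Unemployed = 7,802.
Labor force = 170,820 + 7,802 = 178,622.
Unemployment rate = 7,802 / 178,622 = 4.37%.

Unemployment rate ≈ 4.37%.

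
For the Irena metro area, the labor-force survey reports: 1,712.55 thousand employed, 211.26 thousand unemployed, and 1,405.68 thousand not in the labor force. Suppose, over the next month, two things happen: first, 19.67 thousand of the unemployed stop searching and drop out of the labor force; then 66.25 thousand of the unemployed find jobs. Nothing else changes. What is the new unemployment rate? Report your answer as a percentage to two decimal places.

Initially, labor force = 1,712.55 + 211.26 = 1,923.81 thousand, so u = 211.26/1,923.81 = 10.98%.
After the first change, unemployed and labor force both fall by 19.67 → E = 1,712.55, U = 191.59, labor force = 1,904.14 thousand.
After the second change, unemployed falls and employed rises by 66.25; labor force unchanged → E = 1,778.80, U = 125.34, labor force = 1,904.14 thousand.
New unemployment rate = 125.34 / 1,904.14 = 6.58%.

New unemployment rate ≈ 6.58%.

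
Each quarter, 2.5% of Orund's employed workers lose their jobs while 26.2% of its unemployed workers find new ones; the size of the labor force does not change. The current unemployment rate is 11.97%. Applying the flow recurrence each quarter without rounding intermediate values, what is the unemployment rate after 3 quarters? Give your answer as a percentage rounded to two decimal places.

With a fixed labor force, u_{t+1} = u_t + s·(1−u_t) − f·u_t = u_t·(1−s−f) + s.
Here 1−s−f = 0.713 and s = 0.025.
u_1 = 0.119700 × 0.713 + 0.025 = 0.110346.
u_2 = 0.110346 × 0.713 + 0.025 = 0.103677.
u_3 = 0.103677 × 0.713 + 0.025 = 0.098922.

Unemployment rate after three quarters ≈ 9.89%.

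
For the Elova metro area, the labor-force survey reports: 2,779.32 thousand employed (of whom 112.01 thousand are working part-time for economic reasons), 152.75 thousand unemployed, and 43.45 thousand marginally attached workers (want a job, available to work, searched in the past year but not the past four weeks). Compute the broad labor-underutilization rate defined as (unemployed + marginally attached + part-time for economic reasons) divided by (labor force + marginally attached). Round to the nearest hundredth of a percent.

Broad underutilization rate ≈ 10.36%.

Labor force = 2,779.32 + 152.75 = 2,932.07 thousand.
Numerator = 152.75 + 43.45 + 112.01 = 308.21 thousand.
Denominator = 2,932.07 + 43.45 = 2,975.52 thousand.
Broad rate = 308.21 / 2,975.52 = 10.36%.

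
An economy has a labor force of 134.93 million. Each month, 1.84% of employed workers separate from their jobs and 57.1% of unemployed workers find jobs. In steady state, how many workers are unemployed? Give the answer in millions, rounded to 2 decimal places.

Steady-state unemployment rate u* = s/(s+f) = 1.84/(1.84+57.1) = 0.031218.
Unemployed = u* × labor force = 0.031218 × 134.93 ≈ 4.21 million.

About 4.21 million are unemployed in steady state.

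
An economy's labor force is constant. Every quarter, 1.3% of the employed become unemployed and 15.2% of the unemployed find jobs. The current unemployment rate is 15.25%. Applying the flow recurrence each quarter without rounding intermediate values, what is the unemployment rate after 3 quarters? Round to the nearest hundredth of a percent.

With a fixed labor force, u_{t+1} = u_t + s·(1−u_t) − f·u_t = u_t·(1−s−f) + s.
Here 1−s−f = 0.835 and s = 0.013.
u_1 = 0.152500 × 0.835 + 0.013 = 0.140338.
u_2 = 0.140338 × 0.835 + 0.013 = 0.130182.
u_3 = 0.130182 × 0.835 + 0.013 = 0.121702.

Unemployment rate after three quarters ≈ 12.17%.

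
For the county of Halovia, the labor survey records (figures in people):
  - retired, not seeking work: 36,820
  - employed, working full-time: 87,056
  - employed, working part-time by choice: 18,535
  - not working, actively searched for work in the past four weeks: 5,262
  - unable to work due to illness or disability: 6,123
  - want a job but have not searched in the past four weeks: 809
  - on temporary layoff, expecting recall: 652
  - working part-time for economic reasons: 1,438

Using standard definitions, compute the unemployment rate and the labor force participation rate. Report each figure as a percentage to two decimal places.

Employed = 87,056 + 18,535 + 1,438 = 107,029 (anyone who worked, including part-time for economic reasons, counts as employed).
Unemployed = 5,262 + 652 = 5,914 (jobless and actively searching, or on temporary layoff).
Labor force = 107,029 + 5,914 = 112,943.
Not in labor force = 36,820 + 6,123 + 809 = 43,752 (those not working and not actively searching are outside the labor force — including those who want a job but have given up searching).
Civilian working-age population = 112,943 + 43,752 = 156,695.
Unemployment rate = 5,914 / 112,943 = 5.24%.
Labor force participation rate = 112,943 / 156,695 = 72.08%.

Unemployment rate ≈ 5.24%; labor force participation rate ≈ 72.08%.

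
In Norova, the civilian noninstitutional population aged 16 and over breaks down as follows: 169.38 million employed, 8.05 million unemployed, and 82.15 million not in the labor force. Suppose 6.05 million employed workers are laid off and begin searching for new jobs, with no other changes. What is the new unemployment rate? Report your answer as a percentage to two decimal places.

Initially, labor force = 169.38 + 8.05 = 177.43 million, so u = 8.05/177.43 = 4.54%.
After the change, employed falls and unemployed rises by 6.05; labor force unchanged → E = 163.33, U = 14.10, labor force = 177.43 million.
New unemployment rate = 14.10 / 177.43 = 7.95%.

New unemployment rate ≈ 7.95%.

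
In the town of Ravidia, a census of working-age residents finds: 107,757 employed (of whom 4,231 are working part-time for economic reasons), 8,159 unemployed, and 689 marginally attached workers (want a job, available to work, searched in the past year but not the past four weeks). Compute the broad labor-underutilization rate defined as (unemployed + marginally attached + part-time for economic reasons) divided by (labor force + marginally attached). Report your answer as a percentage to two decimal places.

Broad underutilization rate ≈ 11.22%.

Labor force = 107,757 + 8,159 = 115,916.
Numerator = 8,159 + 689 + 4,231 = 13,079.
Denominator = 115,916 + 689 = 116,605.
Broad rate = 13,079 / 116,605 = 11.22%.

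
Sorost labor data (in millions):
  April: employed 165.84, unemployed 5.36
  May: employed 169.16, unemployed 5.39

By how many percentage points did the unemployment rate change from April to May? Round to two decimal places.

The unemployment rate changed by −0.04 percentage points.

April: labor force = 165.84 + 5.36 = 171.20; u = 5.36/171.20 = 3.13%.
May: labor force = 169.16 + 5.39 = 174.55; u = 5.39/174.55 = 3.09%.
Change = 3.09% − 3.13% = −0.04 pp.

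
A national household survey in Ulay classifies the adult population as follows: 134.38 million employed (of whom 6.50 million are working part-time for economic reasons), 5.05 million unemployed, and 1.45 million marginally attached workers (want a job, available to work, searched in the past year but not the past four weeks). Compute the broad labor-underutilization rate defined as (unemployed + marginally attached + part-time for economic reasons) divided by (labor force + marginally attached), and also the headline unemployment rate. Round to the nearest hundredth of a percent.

Broad underutilization rate ≈ 9.23%; headline unemployment rate ≈ 3.62%.

Labor force = 134.38 + 5.05 = 139.43 million.
Numerator = 5.05 + 1.45 + 6.50 = 13.00 million.
Denominator = 139.43 + 1.45 = 140.88 million.
Broad rate = 13.00 / 140.88 = 9.23%.
Headline unemployment rate = 5.05 / 139.43 = 3.62%.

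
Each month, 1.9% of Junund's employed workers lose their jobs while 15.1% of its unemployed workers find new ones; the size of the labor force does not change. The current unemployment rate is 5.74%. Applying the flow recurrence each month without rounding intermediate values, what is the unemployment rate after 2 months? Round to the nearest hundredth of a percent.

With a fixed labor force, u_{t+1} = u_t + s·(1−u_t) − f·u_t = u_t·(1−s−f) + s.
Here 1−s−f = 0.830 and s = 0.019.
u_1 = 0.057400 × 0.830 + 0.019 = 0.066642.
u_2 = 0.066642 × 0.830 + 0.019 = 0.074313.

Unemployment rate after two months ≈ 7.43%.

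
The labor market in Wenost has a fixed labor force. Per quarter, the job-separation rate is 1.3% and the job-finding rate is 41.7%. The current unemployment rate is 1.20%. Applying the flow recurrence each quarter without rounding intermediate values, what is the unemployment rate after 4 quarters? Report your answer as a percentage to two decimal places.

With a fixed labor force, u_{t+1} = u_t + s·(1−u_t) − f·u_t = u_t·(1−s−f) + s.
Here 1−s−f = 0.570 and s = 0.013.
u_1 = 0.012000 × 0.570 + 0.013 = 0.019840.
u_2 = 0.019840 × 0.570 + 0.013 = 0.024309.
u_3 = 0.024309 × 0.570 + 0.013 = 0.026856.
u_4 = 0.026856 × 0.570 + 0.013 = 0.028308.

Unemployment rate after four quarters ≈ 2.83%.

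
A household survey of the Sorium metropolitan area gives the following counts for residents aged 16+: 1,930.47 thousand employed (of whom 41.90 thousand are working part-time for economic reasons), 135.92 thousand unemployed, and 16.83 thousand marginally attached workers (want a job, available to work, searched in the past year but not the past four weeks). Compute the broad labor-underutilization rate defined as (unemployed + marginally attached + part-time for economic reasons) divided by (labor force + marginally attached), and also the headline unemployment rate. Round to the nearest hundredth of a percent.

Broad underutilization rate ≈ 9.34%; headline unemployment rate ≈ 6.58%.

Labor force = 1,930.47 + 135.92 = 2,066.39 thousand.
Numerator = 135.92 + 16.83 + 41.90 = 194.65 thousand.
Denominator = 2,066.39 + 16.83 = 2,083.22 thousand.
Broad rate = 194.65 / 2,083.22 = 9.34%.
Headline unemployment rate = 135.92 / 2,066.39 = 6.58%.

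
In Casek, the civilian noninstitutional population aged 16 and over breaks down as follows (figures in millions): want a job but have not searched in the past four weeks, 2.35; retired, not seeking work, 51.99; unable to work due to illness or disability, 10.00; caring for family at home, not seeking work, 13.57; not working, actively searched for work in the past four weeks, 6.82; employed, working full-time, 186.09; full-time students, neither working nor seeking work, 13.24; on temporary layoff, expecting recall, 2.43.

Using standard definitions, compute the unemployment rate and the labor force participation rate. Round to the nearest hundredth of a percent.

Employed = 186.09 million.
Unemployed = 6.82 + 2.43 = 9.25 million (jobless and actively searching, or on temporary layoff).
Labor force = 186.09 + 9.25 = 195.34 million.
Not in labor force = 2.35 + 51.99 + 10.00 + 13.57 + 13.24 = 91.15 million (those not working and not actively searching are outside the labor force — including those who want a job but have given up searching).
Civilian working-age population = 195.34 + 91.15 = 286.49 million.
Unemployment rate = 9.25 / 195.34 = 4.74%.
Labor force participation rate = 195.34 / 286.49 = 68.18%.

Unemployment rate ≈ 4.74%; labor force participation rate ≈ 68.18%.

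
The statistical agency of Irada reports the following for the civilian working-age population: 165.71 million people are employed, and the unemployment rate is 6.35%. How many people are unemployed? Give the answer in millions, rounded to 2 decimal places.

About 11.24 million are unemployed.

Let U be the number unemployed. The labor force is E + U, and U/(E+U) = 0.0635.
So U = 0.0635 × 165.71 / (1 − 0.0635) = 10.5226 / 0.9365 ≈ 11.24 million.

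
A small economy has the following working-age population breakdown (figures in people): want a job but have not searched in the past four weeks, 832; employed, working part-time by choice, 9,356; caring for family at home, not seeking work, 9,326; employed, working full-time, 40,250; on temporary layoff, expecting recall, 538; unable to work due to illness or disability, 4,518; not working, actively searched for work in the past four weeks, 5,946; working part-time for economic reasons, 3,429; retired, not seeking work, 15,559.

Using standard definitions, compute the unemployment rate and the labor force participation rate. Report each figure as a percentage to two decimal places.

Employed = 9,356 + 40,250 + 3,429 = 53,035 (anyone who worked, including part-time for economic reasons, counts as employed).
Unemployed = 538 + 5,946 = 6,484 (jobless and actively searching, or on temporary layoff).
Labor force = 53,035 + 6,484 = 59,519.
Not in labor force = 832 + 9,326 + 4,518 + 15,559 = 30,235 (those not working and not actively searching are outside the labor force — including those who want a job but have given up searching).
Civilian working-age population = 59,519 + 30,235 = 89,754.
Unemployment rate = 6,484 / 59,519 = 10.89%.
Labor force participation rate = 59,519 / 89,754 = 66.31%.

Unemployment rate ≈ 10.89%; labor force participation rate ≈ 66.31%.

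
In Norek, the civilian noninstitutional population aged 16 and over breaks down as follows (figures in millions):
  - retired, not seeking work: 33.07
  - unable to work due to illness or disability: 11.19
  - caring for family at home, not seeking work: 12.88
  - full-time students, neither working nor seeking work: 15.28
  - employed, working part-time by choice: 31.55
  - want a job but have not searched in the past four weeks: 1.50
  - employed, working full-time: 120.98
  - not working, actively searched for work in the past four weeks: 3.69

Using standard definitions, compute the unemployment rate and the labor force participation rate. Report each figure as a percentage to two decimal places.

Unemployment rate ≈ 2.36%; labor force participation rate ≈ 67.88%.

Employed = 31.55 + 120.98 = 152.53 million.
Unemployed = 3.69 million.
Labor force = 152.53 + 3.69 = 156.22 million.
Not in labor force = 33.07 + 11.19 + 12.88 + 15.28 + 1.50 = 73.92 million (those not working and not actively searching are outside the labor force — including those who want a job but have given up searching).
Civilian working-age population = 156.22 + 73.92 = 230.14 million.
Unemployment rate = 3.69 / 156.22 = 2.36%.
Labor force participation rate = 156.22 / 230.14 = 67.88%.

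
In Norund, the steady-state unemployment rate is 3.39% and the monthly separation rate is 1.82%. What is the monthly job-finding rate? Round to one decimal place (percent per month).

Job-finding rate ≈ 51.9% per month.

From u* = s/(s+f): f = s·(1−u)/u.
f = 1.82 × (1 − 0.0339) / 0.0339 = 1.7583 / 0.0339 ≈ 51.9% per month.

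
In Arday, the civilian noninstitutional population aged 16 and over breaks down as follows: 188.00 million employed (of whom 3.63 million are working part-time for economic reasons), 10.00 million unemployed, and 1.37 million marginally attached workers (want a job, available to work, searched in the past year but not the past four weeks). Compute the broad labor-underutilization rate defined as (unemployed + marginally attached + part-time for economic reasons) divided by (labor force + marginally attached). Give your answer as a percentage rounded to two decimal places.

Labor force = 188.00 + 10.00 = 198.00 million.
Numerator = 10.00 + 1.37 + 3.63 = 15.00 million.
Denominator = 198.00 + 1.37 = 199.37 million.
Broad rate = 15.00 / 199.37 = 7.52%.

Broad underutilization rate ≈ 7.52%.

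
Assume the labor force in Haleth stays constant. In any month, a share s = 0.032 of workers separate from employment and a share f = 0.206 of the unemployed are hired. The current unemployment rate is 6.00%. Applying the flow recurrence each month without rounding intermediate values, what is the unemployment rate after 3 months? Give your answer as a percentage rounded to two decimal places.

Unemployment rate after three months ≈ 10.15%.

With a fixed labor force, u_{t+1} = u_t + s·(1−u_t) − f·u_t = u_t·(1−s−f) + s.
Here 1−s−f = 0.762 and s = 0.032.
u_1 = 0.060000 × 0.762 + 0.032 = 0.077720.
u_2 = 0.077720 × 0.762 + 0.032 = 0.091223.
u_3 = 0.091223 × 0.762 + 0.032 = 0.101512.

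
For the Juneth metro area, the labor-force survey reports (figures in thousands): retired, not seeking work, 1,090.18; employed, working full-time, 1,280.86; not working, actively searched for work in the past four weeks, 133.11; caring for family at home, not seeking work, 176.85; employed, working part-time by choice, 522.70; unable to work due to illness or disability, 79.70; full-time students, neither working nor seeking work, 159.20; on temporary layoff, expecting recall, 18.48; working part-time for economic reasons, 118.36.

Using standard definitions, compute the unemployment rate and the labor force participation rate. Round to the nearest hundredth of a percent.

Unemployment rate ≈ 7.31%; labor force participation rate ≈ 57.93%.

Employed = 1,280.86 + 522.70 + 118.36 = 1,921.92 thousand (anyone who worked, including part-time for economic reasons, counts as employed).
Unemployed = 133.11 + 18.48 = 151.59 thousand (jobless and actively searching, or on temporary layoff).
Labor force = 1,921.92 + 151.59 = 2,073.51 thousand.
Not in labor force = 1,090.18 + 176.85 + 79.70 + 159.20 = 1,505.93 thousand (those not working and not actively searching are outside the labor force).
Civilian working-age population = 2,073.51 + 1,505.93 = 3,579.44 thousand.
Unemployment rate = 151.59 / 2,073.51 = 7.31%.
Labor force participation rate = 2,073.51 / 3,579.44 = 57.93%.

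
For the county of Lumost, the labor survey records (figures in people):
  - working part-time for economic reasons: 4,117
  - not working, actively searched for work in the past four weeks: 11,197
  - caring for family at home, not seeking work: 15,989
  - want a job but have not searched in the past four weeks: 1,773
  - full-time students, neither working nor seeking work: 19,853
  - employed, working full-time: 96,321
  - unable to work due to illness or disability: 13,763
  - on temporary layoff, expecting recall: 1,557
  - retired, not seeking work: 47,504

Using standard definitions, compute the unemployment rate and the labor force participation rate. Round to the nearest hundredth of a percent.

Unemployment rate ≈ 11.27%; labor force participation rate ≈ 53.37%.

Employed = 4,117 + 96,321 = 100,438 (anyone who worked, including part-time for economic reasons, counts as employed).
Unemployed = 11,197 + 1,557 = 12,754 (jobless and actively searching, or on temporary layoff).
Labor force = 100,438 + 12,754 = 113,192.
Not in labor force = 15,989 + 1,773 + 19,853 + 13,763 + 47,504 = 98,882 (those not working and not actively searching are outside the labor force — including those who want a job but have given up searching).
Civilian working-age population = 113,192 + 98,882 = 212,074.
Unemployment rate = 12,754 / 113,192 = 11.27%.
Labor force participation rate = 113,192 / 212,074 = 53.37%.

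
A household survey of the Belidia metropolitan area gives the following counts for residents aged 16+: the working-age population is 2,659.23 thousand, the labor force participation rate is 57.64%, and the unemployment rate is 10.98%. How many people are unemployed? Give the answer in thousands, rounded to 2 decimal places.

About 168.30 thousand are unemployed.

Labor force = 0.5764 × 2,659.23 = 1,532.78 thousand.
Unemployed = 0.1098 × 1,532.78 ≈ 168.30 thousand.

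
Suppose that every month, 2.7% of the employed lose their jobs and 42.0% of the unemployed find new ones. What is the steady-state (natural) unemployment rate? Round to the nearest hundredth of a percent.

At steady state the flows balance: s·E = f·U, so U/(E+U) = s/(s+f).
u* = 2.7 / (2.7 + 42.0) = 2.7 / 44.70 = 6.04%.

Steady-state unemployment rate ≈ 6.04%.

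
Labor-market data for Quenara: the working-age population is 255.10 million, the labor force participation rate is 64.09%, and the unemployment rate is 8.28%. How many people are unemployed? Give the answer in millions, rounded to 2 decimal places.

About 13.54 million are unemployed.

Labor force = 0.6409 × 255.10 = 163.49 million.
Unemployed = 0.0828 × 163.49 ≈ 13.54 million.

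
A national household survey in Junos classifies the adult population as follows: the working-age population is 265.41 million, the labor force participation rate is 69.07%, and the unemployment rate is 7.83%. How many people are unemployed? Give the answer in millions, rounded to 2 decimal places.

About 14.35 million are unemployed.

Labor force = 0.6907 × 265.41 = 183.32 million.
Unemployed = 0.0783 × 183.32 ≈ 14.35 million.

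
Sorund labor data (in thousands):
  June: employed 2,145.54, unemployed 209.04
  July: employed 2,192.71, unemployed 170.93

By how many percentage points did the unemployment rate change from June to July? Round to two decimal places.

The unemployment rate changed by −1.65 percentage points.

June: labor force = 2,145.54 + 209.04 = 2,354.58; u = 209.04/2,354.58 = 8.88%.
July: labor force = 2,192.71 + 170.93 = 2,363.64; u = 170.93/2,363.64 = 7.23%.
Change = 7.23% − 8.88% = −1.65 pp.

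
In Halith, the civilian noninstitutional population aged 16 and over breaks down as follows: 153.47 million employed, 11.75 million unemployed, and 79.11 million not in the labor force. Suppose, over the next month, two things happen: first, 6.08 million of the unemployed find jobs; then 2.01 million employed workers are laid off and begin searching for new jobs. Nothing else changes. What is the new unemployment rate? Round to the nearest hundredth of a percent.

Initially, labor force = 153.47 + 11.75 = 165.22 million, so u = 11.75/165.22 = 7.11%.
After the first change, unemployed falls and employed rises by 6.08; labor force unchanged → E = 159.55, U = 5.67, labor force = 165.22 million.
After the second change, employed falls and unemployed rises by 2.01; labor force unchanged → E = 157.54, U = 7.68, labor force = 165.22 million.
New unemployment rate = 7.68 / 165.22 = 4.65%.

New unemployment rate ≈ 4.65%.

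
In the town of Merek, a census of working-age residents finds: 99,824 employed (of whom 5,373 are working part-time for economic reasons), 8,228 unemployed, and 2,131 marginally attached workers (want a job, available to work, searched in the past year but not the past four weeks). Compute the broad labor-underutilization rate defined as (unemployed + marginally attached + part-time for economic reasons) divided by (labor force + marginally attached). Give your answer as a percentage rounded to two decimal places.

Broad underutilization rate ≈ 14.28%.

Labor force = 99,824 + 8,228 = 108,052.
Numerator = 8,228 + 2,131 + 5,373 = 15,732.
Denominator = 108,052 + 2,131 = 110,183.
Broad rate = 15,732 / 110,183 = 14.28%.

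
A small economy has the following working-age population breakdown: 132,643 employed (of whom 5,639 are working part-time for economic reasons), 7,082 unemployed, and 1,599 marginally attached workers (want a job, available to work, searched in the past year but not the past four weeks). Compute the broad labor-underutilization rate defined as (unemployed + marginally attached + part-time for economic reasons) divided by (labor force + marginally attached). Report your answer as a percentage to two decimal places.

Labor force = 132,643 + 7,082 = 139,725.
Numerator = 7,082 + 1,599 + 5,639 = 14,320.
Denominator = 139,725 + 1,599 = 141,324.
Broad rate = 14,320 / 141,324 = 10.13%.

Broad underutilization rate ≈ 10.13%.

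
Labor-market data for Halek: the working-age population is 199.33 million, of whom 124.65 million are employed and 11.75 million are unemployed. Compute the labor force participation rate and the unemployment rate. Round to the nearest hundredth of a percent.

Labor force = employed + unemployed = 124.65 + 11.75 = 136.40 million.
Unemployment rate = 11.75 / 136.40 = 8.61%.
Labor force participation rate = 136.40 / 199.33 = 68.43%.

Labor force participation rate ≈ 68.43%; unemployment rate ≈ 8.61%.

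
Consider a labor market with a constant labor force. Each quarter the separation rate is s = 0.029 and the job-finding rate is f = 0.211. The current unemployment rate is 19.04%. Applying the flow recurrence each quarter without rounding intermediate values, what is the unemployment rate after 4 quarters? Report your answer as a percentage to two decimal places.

With a fixed labor force, u_{t+1} = u_t + s·(1−u_t) − f·u_t = u_t·(1−s−f) + s.
Here 1−s−f = 0.760 and s = 0.029.
u_1 = 0.190400 × 0.760 + 0.029 = 0.173704.
u_2 = 0.173704 × 0.760 + 0.029 = 0.161015.
u_3 = 0.161015 × 0.760 + 0.029 = 0.151371.
u_4 = 0.151371 × 0.760 + 0.029 = 0.144042.

Unemployment rate after four quarters ≈ 14.40%.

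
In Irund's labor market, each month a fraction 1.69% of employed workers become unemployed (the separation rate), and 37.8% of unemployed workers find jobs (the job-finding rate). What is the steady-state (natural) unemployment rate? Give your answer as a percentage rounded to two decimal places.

At steady state the flows balance: s·E = f·U, so U/(E+U) = s/(s+f).
u* = 1.69 / (1.69 + 37.8) = 1.69 / 39.49 = 4.28%.

Steady-state unemployment rate ≈ 4.28%.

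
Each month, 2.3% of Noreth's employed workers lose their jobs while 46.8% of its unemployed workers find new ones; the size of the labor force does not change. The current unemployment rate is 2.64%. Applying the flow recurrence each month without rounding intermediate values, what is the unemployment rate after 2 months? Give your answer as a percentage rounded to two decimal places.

With a fixed labor force, u_{t+1} = u_t + s·(1−u_t) − f·u_t = u_t·(1−s−f) + s.
Here 1−s−f = 0.509 and s = 0.023.
u_1 = 0.026400 × 0.509 + 0.023 = 0.036438.
u_2 = 0.036438 × 0.509 + 0.023 = 0.041547.

Unemployment rate after two months ≈ 4.15%.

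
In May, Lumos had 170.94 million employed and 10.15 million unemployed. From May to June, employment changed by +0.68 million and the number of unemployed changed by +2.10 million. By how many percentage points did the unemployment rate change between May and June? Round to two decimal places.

May: labor force = 170.94 + 10.15 = 181.09; u = 10.15/181.09 = 5.60%.
June: labor force = 171.62 + 12.25 = 183.87; u = 12.25/183.87 = 6.66%.
Change = 6.66% − 5.60% = +1.06 pp.

The unemployment rate changed by +1.06 percentage points.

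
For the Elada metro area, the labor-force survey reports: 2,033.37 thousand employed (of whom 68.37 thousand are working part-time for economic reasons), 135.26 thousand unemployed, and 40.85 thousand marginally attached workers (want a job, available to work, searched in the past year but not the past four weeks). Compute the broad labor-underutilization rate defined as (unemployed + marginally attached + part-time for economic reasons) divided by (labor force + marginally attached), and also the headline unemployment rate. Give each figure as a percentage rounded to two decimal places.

Labor force = 2,033.37 + 135.26 = 2,168.63 thousand.
Numerator = 135.26 + 40.85 + 68.37 = 244.48 thousand.
Denominator = 2,168.63 + 40.85 = 2,209.48 thousand.
Broad rate = 244.48 / 2,209.48 = 11.07%.
Headline unemployment rate = 135.26 / 2,168.63 = 6.24%.

Broad underutilization rate ≈ 11.07%; headline unemployment rate ≈ 6.24%.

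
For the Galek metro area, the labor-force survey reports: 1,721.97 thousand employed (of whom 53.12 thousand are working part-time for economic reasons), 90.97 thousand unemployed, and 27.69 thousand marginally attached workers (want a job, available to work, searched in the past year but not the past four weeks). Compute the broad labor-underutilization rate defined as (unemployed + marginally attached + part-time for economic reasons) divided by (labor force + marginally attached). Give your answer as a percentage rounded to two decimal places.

Labor force = 1,721.97 + 90.97 = 1,812.94 thousand.
Numerator = 90.97 + 27.69 + 53.12 = 171.78 thousand.
Denominator = 1,812.94 + 27.69 = 1,840.63 thousand.
Broad rate = 171.78 / 1,840.63 = 9.33%.

Broad underutilization rate ≈ 9.33%.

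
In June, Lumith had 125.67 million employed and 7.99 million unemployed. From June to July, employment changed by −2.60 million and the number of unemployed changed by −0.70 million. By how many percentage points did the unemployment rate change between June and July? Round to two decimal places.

June: labor force = 125.67 + 7.99 = 133.66; u = 7.99/133.66 = 5.98%.
July: labor force = 123.07 + 7.29 = 130.36; u = 7.29/130.36 = 5.59%.
Change = 5.59% − 5.98% = −0.39 pp.

The unemployment rate changed by −0.39 percentage points.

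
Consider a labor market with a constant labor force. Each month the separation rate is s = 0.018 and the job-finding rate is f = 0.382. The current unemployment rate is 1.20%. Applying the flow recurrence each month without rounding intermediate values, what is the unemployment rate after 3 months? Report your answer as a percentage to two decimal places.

Unemployment rate after three months ≈ 3.79%.

With a fixed labor force, u_{t+1} = u_t + s·(1−u_t) − f·u_t = u_t·(1−s−f) + s.
Here 1−s−f = 0.600 and s = 0.018.
u_1 = 0.012000 × 0.600 + 0.018 = 0.025200.
u_2 = 0.025200 × 0.600 + 0.018 = 0.033120.
u_3 = 0.033120 × 0.600 + 0.018 = 0.037872.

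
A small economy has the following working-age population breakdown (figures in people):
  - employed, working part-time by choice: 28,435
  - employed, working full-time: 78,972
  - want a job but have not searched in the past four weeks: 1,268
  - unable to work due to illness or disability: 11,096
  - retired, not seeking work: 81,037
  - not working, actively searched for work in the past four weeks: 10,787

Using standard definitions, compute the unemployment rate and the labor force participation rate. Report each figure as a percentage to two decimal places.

Employed = 28,435 + 78,972 = 107,407.
Unemployed = 10,787.
Labor force = 107,407 + 10,787 = 118,194.
Not in labor force = 1,268 + 11,096 + 81,037 = 93,401 (those not working and not actively searching are outside the labor force — including those who want a job but have given up searching).
Civilian working-age population = 118,194 + 93,401 = 211,595.
Unemployment rate = 10,787 / 118,194 = 9.13%.
Labor force participation rate = 118,194 / 211,595 = 55.86%.

Unemployment rate ≈ 9.13%; labor force participation rate ≈ 55.86%.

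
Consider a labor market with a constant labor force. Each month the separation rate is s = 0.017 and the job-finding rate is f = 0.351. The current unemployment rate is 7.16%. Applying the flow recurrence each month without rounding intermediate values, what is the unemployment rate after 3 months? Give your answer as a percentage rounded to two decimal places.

Unemployment rate after three months ≈ 5.26%.

With a fixed labor force, u_{t+1} = u_t + s·(1−u_t) − f·u_t = u_t·(1−s−f) + s.
Here 1−s−f = 0.632 and s = 0.017.
u_1 = 0.071600 × 0.632 + 0.017 = 0.062251.
u_2 = 0.062251 × 0.632 + 0.017 = 0.056343.
u_3 = 0.056343 × 0.632 + 0.017 = 0.052609.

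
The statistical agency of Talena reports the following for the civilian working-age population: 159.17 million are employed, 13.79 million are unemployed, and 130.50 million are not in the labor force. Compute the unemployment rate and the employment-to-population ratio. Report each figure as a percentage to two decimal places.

Unemployment rate ≈ 7.97%; employment-population ratio ≈ 52.45%.

Labor force = employed + unemployed = 159.17 + 13.79 = 172.96 million.
Working-age population = 172.96 + 130.50 = 303.46 million.
Unemployment rate = 13.79 / 172.96 = 7.97%.
Employment-population ratio = 159.17 / 303.46 = 52.45%.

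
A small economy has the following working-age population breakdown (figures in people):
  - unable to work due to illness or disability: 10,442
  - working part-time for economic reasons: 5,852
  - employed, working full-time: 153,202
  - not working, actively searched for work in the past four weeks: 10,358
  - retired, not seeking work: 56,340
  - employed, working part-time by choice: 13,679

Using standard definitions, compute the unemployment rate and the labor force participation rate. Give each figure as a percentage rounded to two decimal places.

Unemployment rate ≈ 5.66%; labor force participation rate ≈ 73.27%.

Employed = 5,852 + 153,202 + 13,679 = 172,733 (anyone who worked, including part-time for economic reasons, counts as employed).
Unemployed = 10,358.
Labor force = 172,733 + 10,358 = 183,091.
Not in labor force = 10,442 + 56,340 = 66,782 (those not working and not actively searching are outside the labor force).
Civilian working-age population = 183,091 + 66,782 = 249,873.
Unemployment rate = 10,358 / 183,091 = 5.66%.
Labor force participation rate = 183,091 / 249,873 = 73.27%.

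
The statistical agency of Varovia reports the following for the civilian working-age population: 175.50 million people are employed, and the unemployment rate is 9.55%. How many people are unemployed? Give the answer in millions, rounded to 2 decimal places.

Let U be the number unemployed. The labor force is E + U, and U/(E+U) = 0.0955.
So U = 0.0955 × 175.50 / (1 − 0.0955) = 16.7602 / 0.9045 ≈ 18.53 million.

About 18.53 million are unemployed.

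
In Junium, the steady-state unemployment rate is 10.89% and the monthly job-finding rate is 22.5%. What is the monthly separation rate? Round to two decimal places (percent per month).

From u* = s/(s+f): s = u·f/(1−u).
s = 0.1089 × 22.5 / (1 − 0.1089) = 2.4503 / 0.8911 ≈ 2.75% per month.

Separation rate ≈ 2.75% per month.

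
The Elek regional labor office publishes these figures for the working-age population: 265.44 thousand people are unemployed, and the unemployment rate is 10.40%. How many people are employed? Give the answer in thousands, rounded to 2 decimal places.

Labor force = U / u = 265.44 / 0.1040 ≈ 2,552.31 thousand.
Employed = labor force − unemployed = 2,552.31 − 265.44 = 2,286.87 thousand.

About 2,286.87 thousand are employed.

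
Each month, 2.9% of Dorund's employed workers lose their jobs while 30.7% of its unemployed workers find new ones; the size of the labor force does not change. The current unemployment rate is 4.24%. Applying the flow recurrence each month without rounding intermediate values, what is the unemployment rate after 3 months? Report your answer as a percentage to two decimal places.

With a fixed labor force, u_{t+1} = u_t + s·(1−u_t) − f·u_t = u_t·(1−s−f) + s.
Here 1−s−f = 0.664 and s = 0.029.
u_1 = 0.042400 × 0.664 + 0.029 = 0.057154.
u_2 = 0.057154 × 0.664 + 0.029 = 0.066950.
u_3 = 0.066950 × 0.664 + 0.029 = 0.073455.

Unemployment rate after three months ≈ 7.35%.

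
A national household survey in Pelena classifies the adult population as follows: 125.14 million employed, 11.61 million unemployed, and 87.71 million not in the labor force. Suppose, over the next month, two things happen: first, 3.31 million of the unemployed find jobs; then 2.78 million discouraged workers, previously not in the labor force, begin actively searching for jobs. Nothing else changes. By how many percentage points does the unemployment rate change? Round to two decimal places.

The unemployment rate changes by −0.55 percentage points.

Initially, labor force = 125.14 + 11.61 = 136.75 million, so u = 11.61/136.75 = 8.49%.
After the first change, unemployed falls and employed rises by 3.31; labor force unchanged → E = 128.45, U = 8.30, labor force = 136.75 million.
After the second change, unemployed and labor force both rise by 2.78 → E = 128.45, U = 11.08, labor force = 139.53 million.
New unemployment rate = 11.08 / 139.53 = 7.94%.
Change = 7.94% − 8.49% = −0.55 percentage points.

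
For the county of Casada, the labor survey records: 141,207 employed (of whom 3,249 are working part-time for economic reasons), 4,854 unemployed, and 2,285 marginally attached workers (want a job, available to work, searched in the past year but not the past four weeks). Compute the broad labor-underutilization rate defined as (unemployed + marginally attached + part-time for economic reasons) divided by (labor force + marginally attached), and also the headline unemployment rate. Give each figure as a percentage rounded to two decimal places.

Broad underutilization rate ≈ 7.00%; headline unemployment rate ≈ 3.32%.

Labor force = 141,207 + 4,854 = 146,061.
Numerator = 4,854 + 2,285 + 3,249 = 10,388.
Denominator = 146,061 + 2,285 = 148,346.
Broad rate = 10,388 / 148,346 = 7.00%.
Headline unemployment rate = 4,854 / 146,061 = 3.32%.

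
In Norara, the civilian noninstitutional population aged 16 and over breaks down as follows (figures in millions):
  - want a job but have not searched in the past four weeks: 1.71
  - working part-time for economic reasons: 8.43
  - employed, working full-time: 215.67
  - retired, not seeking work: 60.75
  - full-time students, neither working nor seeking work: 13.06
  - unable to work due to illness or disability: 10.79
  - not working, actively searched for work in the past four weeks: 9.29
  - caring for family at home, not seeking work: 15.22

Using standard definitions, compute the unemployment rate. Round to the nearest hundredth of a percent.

Employed = 8.43 + 215.67 = 224.10 million (anyone who worked, including part-time for economic reasons, counts as employed).
Unemployed = 9.29 million.
Labor force = 224.10 + 9.29 = 233.39 million.
Unemployment rate = 9.29 / 233.39 = 3.98%.

Unemployment rate ≈ 3.98%.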